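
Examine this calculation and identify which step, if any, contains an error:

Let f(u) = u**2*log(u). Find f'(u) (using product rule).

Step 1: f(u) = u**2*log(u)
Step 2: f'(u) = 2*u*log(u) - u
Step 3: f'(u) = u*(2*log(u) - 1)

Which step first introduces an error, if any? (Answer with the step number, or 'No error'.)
Step 2

Step 2 is incorrect due to a sign flip.
The step shows: 2*u*log(u) - u
The correct value should be: 2*u*log(u) + u

Explanation: The sign of one term was flipped: the term u was incorrectly written as -u
The later steps are derived from this incorrect expression, so the error originates in Step 2.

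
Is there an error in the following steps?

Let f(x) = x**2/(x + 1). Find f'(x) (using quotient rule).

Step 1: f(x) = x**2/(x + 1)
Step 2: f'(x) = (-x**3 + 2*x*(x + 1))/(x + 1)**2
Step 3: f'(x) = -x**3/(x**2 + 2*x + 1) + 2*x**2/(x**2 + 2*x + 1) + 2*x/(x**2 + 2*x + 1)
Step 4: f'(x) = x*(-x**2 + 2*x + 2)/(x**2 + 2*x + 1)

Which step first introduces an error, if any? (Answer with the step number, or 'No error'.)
Step 2

Step 2 is incorrect due to a wrong exponent.
The step shows: (-x**3 + 2*x*(x + 1))/(x + 1)**2
The correct value should be: (-x**2 + 2*x*(x + 1))/(x + 1)**2

Explanation: The exponent 2 on x was incorrectly written as 3: the term (-x**2 + 2*x*(x + 1))/(x + 1)**2 was incorrectly written as (-x**3 + 2*x*(x + 1))/(x + 1)**2
The later steps are derived from this incorrect expression, so the error originates in Step 2.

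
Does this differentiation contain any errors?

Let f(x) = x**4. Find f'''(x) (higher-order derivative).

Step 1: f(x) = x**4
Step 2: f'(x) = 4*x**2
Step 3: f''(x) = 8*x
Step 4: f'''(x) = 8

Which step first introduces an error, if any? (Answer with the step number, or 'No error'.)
Step 2

Step 2 is incorrect due to a wrong exponent.
The step shows: 4*x**2
The correct value should be: 4*x**3

Explanation: The exponent 3 on x was incorrectly written as 2: the term 4*x**3 was incorrectly written as 4*x**2
The later steps are derived from this incorrect expression, so the error originates in Step 2.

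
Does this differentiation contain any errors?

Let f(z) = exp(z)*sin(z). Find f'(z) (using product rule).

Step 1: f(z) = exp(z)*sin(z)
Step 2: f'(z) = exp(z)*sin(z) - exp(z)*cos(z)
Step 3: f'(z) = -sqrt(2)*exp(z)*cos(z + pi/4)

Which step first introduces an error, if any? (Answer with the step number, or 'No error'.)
Step 2

Step 2 is incorrect due to a sign flip.
The step shows: exp(z)*sin(z) - exp(z)*cos(z)
The correct value should be: exp(z)*sin(z) + exp(z)*cos(z)

Explanation: The sign of one term was flipped: the term exp(z)*cos(z) was incorrectly written as -exp(z)*cos(z)
The later steps are derived from this incorrect expression, so the error originates in Step 2.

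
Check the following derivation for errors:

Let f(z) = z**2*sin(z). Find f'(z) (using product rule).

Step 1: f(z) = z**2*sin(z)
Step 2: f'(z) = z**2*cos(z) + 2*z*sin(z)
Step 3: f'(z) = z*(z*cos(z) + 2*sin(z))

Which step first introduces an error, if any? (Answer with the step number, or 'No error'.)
No error

All steps in this derivation are correct.
The final answer f'(z) = z*(z*cos(z) + 2*sin(z)) is valid.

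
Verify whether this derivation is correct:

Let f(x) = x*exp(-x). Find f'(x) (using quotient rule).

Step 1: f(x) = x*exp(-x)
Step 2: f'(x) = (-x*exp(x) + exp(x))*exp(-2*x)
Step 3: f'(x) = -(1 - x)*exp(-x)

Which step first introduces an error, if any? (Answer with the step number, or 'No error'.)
Step 3

Step 3 is incorrect due to a sign flip.
The step shows: -(1 - x)*exp(-x)
The correct value should be: (1 - x)*exp(-x)

Explanation: The sign of the whole expression was flipped: the term (1 - x)*exp(-x) was incorrectly written as -(1 - x)*exp(-x)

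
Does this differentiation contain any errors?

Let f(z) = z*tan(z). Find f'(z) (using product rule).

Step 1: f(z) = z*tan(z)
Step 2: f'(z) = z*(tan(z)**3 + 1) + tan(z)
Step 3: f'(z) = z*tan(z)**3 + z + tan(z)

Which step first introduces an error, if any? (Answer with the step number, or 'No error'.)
Step 2

Step 2 is incorrect due to a wrong exponent.
The step shows: z*(tan(z)**3 + 1) + tan(z)
The correct value should be: z*(tan(z)**2 + 1) + tan(z)

Explanation: The exponent 2 on tan(z) was incorrectly written as 3: the term z*(tan(z)**2 + 1) was incorrectly written as z*(tan(z)**3 + 1)
The later steps are derived from this incorrect expression, so the error originates in Step 2.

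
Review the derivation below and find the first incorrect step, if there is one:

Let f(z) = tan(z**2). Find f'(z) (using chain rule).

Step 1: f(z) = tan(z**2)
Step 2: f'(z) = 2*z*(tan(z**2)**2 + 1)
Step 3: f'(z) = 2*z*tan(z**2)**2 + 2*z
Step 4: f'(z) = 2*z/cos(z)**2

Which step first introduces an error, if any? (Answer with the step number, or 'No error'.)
Step 4

Step 4 is incorrect due to a wrong exponent.
The step shows: 2*z/cos(z)**2
The correct value should be: 2*z/cos(z**2)**2

Explanation: The exponent 2 on z was incorrectly written as 1: the term 2*z/cos(z**2)**2 was incorrectly written as 2*z/cos(z)**2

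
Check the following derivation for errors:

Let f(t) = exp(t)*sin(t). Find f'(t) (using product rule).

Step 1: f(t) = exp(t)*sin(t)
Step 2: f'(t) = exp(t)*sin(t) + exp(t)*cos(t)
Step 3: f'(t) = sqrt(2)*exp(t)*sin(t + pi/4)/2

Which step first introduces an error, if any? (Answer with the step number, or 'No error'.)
Step 3

Step 3 is incorrect due to a wrong exponent.
The step shows: sqrt(2)*exp(t)*sin(t + pi/4)/2
The correct value should be: sqrt(2)*exp(t)*sin(t + pi/4)

Explanation: The exponent 1/2 on 2 was incorrectly written as -1/2: the term sqrt(2)*exp(t)*sin(t + pi/4) was incorrectly written as sqrt(2)*exp(t)*sin(t + pi/4)/2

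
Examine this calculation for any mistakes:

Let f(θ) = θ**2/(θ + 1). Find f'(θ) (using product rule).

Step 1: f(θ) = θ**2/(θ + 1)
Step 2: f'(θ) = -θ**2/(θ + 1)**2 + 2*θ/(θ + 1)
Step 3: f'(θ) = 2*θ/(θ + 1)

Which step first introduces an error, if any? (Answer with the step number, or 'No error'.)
Step 3

Step 3 is incorrect due to a dropped term.
The step shows: 2*θ/(θ + 1)
The correct value should be: -θ**2/(θ**2 + 2*θ + 1) + 2*θ/(θ + 1)

Explanation: A term was dropped: the term -θ**2/(θ**2 + 2*θ + 1) was incorrectly omitted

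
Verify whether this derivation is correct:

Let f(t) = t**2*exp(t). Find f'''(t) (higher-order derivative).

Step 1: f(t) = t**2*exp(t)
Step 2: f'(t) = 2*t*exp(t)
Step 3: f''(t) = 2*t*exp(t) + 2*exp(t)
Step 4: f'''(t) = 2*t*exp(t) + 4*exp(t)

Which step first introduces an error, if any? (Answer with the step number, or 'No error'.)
Step 2

Step 2 is incorrect due to a dropped term.
The step shows: 2*t*exp(t)
The correct value should be: t**2*exp(t) + 2*t*exp(t)

Explanation: A term was dropped: the term t**2*exp(t) was incorrectly omitted
The later steps are derived from this incorrect expression, so the error originates in Step 2.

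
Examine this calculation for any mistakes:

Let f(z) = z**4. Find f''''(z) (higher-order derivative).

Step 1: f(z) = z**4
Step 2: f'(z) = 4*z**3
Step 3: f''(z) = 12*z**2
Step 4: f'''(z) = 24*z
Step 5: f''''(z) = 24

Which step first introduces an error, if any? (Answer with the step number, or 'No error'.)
No error

All steps in this derivation are correct.
The final answer f''''(z) = 24 is valid.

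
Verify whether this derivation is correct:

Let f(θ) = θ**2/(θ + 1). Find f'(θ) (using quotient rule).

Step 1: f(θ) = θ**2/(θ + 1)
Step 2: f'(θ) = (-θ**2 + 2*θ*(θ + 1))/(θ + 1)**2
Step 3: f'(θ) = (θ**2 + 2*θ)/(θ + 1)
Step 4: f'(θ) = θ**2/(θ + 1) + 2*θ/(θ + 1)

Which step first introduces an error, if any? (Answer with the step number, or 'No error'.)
Step 3

Step 3 is incorrect due to a wrong exponent.
The step shows: (θ**2 + 2*θ)/(θ + 1)
The correct value should be: (θ**2 + 2*θ)/(θ + 1)**2

Explanation: The exponent -2 on θ + 1 was incorrectly written as -1: the term (θ**2 + 2*θ)/(θ + 1)**2 was incorrectly written as (θ**2 + 2*θ)/(θ + 1)
The later steps are derived from this incorrect expression, so the error originates in Step 3.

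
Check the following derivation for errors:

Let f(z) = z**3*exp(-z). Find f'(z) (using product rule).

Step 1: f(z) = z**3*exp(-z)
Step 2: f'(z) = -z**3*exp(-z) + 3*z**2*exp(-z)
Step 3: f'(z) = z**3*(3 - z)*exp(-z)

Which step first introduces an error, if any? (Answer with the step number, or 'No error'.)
Step 3

Step 3 is incorrect due to a wrong exponent.
The step shows: z**3*(3 - z)*exp(-z)
The correct value should be: z**2*(3 - z)*exp(-z)

Explanation: The exponent 2 on z was incorrectly written as 3: the term z**2*(3 - z)*exp(-z) was incorrectly written as z**3*(3 - z)*exp(-z)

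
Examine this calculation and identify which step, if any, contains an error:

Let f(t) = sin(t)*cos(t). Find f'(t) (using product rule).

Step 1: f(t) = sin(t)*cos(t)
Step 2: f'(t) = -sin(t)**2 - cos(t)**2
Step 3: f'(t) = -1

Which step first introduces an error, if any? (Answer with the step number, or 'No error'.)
Step 2

Step 2 is incorrect due to a sign flip.
The step shows: -sin(t)**2 - cos(t)**2
The correct value should be: -sin(t)**2 + cos(t)**2

Explanation: The sign of one term was flipped: the term cos(t)**2 was incorrectly written as -cos(t)**2
The later steps are derived from this incorrect expression, so the error originates in Step 2.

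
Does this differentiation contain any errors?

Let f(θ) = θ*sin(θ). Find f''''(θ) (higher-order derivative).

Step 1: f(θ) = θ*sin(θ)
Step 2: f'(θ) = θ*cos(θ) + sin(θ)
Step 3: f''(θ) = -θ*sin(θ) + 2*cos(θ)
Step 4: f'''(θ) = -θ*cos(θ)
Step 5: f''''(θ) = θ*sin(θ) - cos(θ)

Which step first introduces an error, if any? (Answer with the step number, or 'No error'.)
Step 4

Step 4 is incorrect due to a dropped term.
The step shows: -θ*cos(θ)
The correct value should be: -θ*cos(θ) - 3*sin(θ)

Explanation: A term was dropped: the term -3*sin(θ) was incorrectly omitted
The later steps are derived from this incorrect expression, so the error originates in Step 4.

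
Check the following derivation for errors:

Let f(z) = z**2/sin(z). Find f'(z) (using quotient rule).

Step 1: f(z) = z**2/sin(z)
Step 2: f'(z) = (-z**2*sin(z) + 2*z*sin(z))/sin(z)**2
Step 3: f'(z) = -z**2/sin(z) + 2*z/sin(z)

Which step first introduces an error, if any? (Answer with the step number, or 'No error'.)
Step 2

Step 2 is incorrect due to a wrong trig function.
The step shows: (-z**2*sin(z) + 2*z*sin(z))/sin(z)**2
The correct value should be: (-z**2*cos(z) + 2*z*sin(z))/sin(z)**2

Explanation: cos(z) was incorrectly written as sin(z): the term (-z**2*cos(z) + 2*z*sin(z))/sin(z)**2 was incorrectly written as (-z**2*sin(z) + 2*z*sin(z))/sin(z)**2
The later steps are derived from this incorrect expression, so the error originates in Step 2.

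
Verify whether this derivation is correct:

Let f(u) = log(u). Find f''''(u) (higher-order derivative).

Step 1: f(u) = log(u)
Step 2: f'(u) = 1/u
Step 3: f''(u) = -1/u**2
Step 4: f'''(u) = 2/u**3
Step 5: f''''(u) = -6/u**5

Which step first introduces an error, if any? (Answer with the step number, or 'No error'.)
Step 5

Step 5 is incorrect due to a wrong exponent.
The step shows: -6/u**5
The correct value should be: -6/u**4

Explanation: The exponent -4 on u was incorrectly written as -5: the term -6/u**4 was incorrectly written as -6/u**5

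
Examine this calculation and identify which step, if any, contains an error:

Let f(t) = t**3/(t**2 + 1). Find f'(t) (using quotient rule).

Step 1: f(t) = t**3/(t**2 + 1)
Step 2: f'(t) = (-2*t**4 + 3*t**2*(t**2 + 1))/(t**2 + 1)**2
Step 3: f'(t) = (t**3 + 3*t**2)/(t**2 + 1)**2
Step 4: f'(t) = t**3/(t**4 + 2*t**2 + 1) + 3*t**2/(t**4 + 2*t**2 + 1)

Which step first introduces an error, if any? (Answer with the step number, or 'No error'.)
Step 3

Step 3 is incorrect due to a wrong exponent.
The step shows: (t**3 + 3*t**2)/(t**2 + 1)**2
The correct value should be: (t**4 + 3*t**2)/(t**2 + 1)**2

Explanation: The exponent 4 on t was incorrectly written as 3: the term (t**4 + 3*t**2)/(t**2 + 1)**2 was incorrectly written as (t**3 + 3*t**2)/(t**2 + 1)**2
The later steps are derived from this incorrect expression, so the error originates in Step 3.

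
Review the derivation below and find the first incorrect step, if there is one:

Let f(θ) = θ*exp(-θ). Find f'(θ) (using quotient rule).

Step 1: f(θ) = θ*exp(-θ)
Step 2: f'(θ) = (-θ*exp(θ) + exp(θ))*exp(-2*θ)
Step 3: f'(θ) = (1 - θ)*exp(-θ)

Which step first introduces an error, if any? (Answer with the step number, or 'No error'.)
No error

All steps in this derivation are correct.
The final answer f'(θ) = (1 - θ)*exp(-θ) is valid.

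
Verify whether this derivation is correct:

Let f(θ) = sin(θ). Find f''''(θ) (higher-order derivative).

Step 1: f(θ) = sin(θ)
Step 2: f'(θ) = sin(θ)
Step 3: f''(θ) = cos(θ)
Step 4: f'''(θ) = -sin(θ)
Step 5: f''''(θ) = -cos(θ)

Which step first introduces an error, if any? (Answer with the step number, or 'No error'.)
Step 2

Step 2 is incorrect due to a wrong trig function.
The step shows: sin(θ)
The correct value should be: cos(θ)

Explanation: cos(θ) was incorrectly written as sin(θ): the term cos(θ) was incorrectly written as sin(θ)
The later steps are derived from this incorrect expression, so the error originates in Step 2.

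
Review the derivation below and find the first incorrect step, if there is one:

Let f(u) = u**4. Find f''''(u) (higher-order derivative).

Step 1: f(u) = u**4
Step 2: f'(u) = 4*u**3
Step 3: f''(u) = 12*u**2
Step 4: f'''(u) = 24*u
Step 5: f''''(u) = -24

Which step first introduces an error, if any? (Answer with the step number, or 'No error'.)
Step 5

Step 5 is incorrect due to a sign flip.
The step shows: -24
The correct value should be: 24

Explanation: The sign of the whole expression was flipped: the term 24 was incorrectly written as -24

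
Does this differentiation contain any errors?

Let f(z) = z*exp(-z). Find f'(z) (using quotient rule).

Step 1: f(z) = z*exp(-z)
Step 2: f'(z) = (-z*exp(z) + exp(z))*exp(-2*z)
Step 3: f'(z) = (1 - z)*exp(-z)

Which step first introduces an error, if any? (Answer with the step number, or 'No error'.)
No error

All steps in this derivation are correct.
The final answer f'(z) = (1 - z)*exp(-z) is valid.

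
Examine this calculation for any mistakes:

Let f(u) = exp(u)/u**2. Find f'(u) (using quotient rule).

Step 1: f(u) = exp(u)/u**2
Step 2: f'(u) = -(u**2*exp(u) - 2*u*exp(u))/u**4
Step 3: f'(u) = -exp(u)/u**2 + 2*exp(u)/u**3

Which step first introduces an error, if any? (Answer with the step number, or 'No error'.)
Step 2

Step 2 is incorrect due to a sign flip.
The step shows: -(u**2*exp(u) - 2*u*exp(u))/u**4
The correct value should be: (u**2*exp(u) - 2*u*exp(u))/u**4

Explanation: The sign of the whole expression was flipped: the term (u**2*exp(u) - 2*u*exp(u))/u**4 was incorrectly written as -(u**2*exp(u) - 2*u*exp(u))/u**4
The later steps are derived from this incorrect expression, so the error originates in Step 2.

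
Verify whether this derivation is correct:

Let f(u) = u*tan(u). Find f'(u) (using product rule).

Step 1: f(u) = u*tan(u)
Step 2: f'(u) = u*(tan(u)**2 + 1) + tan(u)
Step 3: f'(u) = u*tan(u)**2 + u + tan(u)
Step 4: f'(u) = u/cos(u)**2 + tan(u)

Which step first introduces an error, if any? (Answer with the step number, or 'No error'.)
No error

All steps in this derivation are correct.
The final answer f'(u) = u/cos(u)**2 + tan(u) is valid.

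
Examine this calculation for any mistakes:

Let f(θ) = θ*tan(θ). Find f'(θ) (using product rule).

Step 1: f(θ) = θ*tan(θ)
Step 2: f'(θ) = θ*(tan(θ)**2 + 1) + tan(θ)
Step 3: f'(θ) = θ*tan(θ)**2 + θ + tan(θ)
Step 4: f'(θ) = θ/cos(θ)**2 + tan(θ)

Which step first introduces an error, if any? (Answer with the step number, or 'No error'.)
No error

All steps in this derivation are correct.
The final answer f'(θ) = θ/cos(θ)**2 + tan(θ) is valid.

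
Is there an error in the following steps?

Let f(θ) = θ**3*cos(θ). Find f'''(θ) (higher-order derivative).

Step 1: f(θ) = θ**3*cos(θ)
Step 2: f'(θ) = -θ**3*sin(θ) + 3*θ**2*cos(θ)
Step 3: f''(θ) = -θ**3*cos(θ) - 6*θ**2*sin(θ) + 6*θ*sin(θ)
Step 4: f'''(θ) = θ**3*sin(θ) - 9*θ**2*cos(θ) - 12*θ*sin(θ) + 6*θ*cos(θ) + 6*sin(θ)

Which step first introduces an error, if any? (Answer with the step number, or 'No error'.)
Step 3

Step 3 is incorrect due to a wrong trig function.
The step shows: -θ**3*cos(θ) - 6*θ**2*sin(θ) + 6*θ*sin(θ)
The correct value should be: -θ**3*cos(θ) - 6*θ**2*sin(θ) + 6*θ*cos(θ)

Explanation: cos(θ) was incorrectly written as sin(θ): the term 6*θ*cos(θ) was incorrectly written as 6*θ*sin(θ)
The later steps are derived from this incorrect expression, so the error originates in Step 3.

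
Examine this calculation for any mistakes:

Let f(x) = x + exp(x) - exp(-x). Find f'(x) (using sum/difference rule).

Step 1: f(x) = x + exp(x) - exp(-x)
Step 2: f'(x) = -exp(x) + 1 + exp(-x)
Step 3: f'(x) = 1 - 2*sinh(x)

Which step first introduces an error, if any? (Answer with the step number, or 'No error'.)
Step 2

Step 2 is incorrect due to a sign flip.
The step shows: -exp(x) + 1 + exp(-x)
The correct value should be: exp(x) + 1 + exp(-x)

Explanation: The sign of one term was flipped: the term exp(x) was incorrectly written as -exp(x)
The later steps are derived from this incorrect expression, so the error originates in Step 2.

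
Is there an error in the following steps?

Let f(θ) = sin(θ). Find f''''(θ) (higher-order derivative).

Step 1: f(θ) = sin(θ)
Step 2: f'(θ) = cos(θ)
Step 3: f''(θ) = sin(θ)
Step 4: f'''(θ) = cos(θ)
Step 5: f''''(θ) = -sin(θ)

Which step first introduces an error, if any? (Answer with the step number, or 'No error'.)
Step 3

Step 3 is incorrect due to a sign flip.
The step shows: sin(θ)
The correct value should be: -sin(θ)

Explanation: The sign of the whole expression was flipped: the term -sin(θ) was incorrectly written as sin(θ)
The later steps are derived from this incorrect expression, so the error originates in Step 3.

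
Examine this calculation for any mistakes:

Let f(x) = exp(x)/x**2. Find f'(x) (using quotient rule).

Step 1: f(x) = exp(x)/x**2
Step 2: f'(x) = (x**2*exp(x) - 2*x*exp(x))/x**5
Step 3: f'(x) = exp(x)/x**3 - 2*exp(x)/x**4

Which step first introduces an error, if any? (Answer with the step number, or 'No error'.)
Step 2

Step 2 is incorrect due to a wrong exponent.
The step shows: (x**2*exp(x) - 2*x*exp(x))/x**5
The correct value should be: (x**2*exp(x) - 2*x*exp(x))/x**4

Explanation: The exponent -4 on x was incorrectly written as -5: the term (x**2*exp(x) - 2*x*exp(x))/x**4 was incorrectly written as (x**2*exp(x) - 2*x*exp(x))/x**5
The later steps are derived from this incorrect expression, so the error originates in Step 2.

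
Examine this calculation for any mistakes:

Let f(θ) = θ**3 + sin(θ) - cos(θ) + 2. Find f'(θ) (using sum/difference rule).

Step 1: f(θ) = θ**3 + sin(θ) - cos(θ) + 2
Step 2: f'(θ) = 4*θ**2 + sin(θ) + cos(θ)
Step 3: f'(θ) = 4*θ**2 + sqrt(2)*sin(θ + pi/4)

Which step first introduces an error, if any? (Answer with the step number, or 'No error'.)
Step 2

Step 2 is incorrect due to a wrong coefficient.
The step shows: 4*θ**2 + sin(θ) + cos(θ)
The correct value should be: 3*θ**2 + sin(θ) + cos(θ)

Explanation: The coefficient 3 was incorrectly written as 4: the term 3*θ**2 was incorrectly written as 4*θ**2
The later steps are derived from this incorrect expression, so the error originates in Step 2.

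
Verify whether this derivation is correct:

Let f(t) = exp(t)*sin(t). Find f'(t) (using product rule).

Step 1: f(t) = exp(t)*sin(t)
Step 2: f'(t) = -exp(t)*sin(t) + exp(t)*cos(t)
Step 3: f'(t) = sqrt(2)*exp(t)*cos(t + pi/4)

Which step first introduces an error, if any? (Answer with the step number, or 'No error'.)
Step 2

Step 2 is incorrect due to a sign flip.
The step shows: -exp(t)*sin(t) + exp(t)*cos(t)
The correct value should be: exp(t)*sin(t) + exp(t)*cos(t)

Explanation: The sign of one term was flipped: the term exp(t)*sin(t) was incorrectly written as -exp(t)*sin(t)
The later steps are derived from this incorrect expression, so the error originates in Step 2.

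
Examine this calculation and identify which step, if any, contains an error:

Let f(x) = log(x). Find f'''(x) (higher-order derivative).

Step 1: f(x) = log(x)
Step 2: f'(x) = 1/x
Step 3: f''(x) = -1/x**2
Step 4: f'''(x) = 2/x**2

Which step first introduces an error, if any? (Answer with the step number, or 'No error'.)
Step 4

Step 4 is incorrect due to a wrong exponent.
The step shows: 2/x**2
The correct value should be: 2/x**3

Explanation: The exponent -3 on x was incorrectly written as -2: the term 2/x**3 was incorrectly written as 2/x**2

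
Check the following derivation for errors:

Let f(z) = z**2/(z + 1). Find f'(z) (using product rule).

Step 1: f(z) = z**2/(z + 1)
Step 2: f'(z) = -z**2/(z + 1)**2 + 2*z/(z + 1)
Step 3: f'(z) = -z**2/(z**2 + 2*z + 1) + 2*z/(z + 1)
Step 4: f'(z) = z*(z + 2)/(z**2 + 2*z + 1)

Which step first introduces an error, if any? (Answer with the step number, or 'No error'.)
No error

All steps in this derivation are correct.
The final answer f'(z) = z*(z + 2)/(z**2 + 2*z + 1) is valid.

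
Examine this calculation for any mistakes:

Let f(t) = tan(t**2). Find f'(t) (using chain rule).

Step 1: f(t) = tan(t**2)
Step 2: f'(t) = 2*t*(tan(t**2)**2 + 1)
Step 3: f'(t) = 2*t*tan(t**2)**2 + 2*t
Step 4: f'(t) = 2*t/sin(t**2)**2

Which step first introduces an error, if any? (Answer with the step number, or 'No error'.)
Step 4

Step 4 is incorrect due to a wrong trig function.
The step shows: 2*t/sin(t**2)**2
The correct value should be: 2*t/cos(t**2)**2

Explanation: cos(t**2) was incorrectly written as sin(t**2): the term 2*t/cos(t**2)**2 was incorrectly written as 2*t/sin(t**2)**2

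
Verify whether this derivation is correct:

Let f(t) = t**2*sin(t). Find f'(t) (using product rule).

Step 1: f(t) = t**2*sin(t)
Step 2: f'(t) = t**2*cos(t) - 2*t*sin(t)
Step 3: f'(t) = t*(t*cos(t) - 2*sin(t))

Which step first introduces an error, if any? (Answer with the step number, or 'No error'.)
Step 2

Step 2 is incorrect due to a sign flip.
The step shows: t**2*cos(t) - 2*t*sin(t)
The correct value should be: t**2*cos(t) + 2*t*sin(t)

Explanation: The sign of one term was flipped: the term 2*t*sin(t) was incorrectly written as -2*t*sin(t)
The later steps are derived from this incorrect expression, so the error originates in Step 2.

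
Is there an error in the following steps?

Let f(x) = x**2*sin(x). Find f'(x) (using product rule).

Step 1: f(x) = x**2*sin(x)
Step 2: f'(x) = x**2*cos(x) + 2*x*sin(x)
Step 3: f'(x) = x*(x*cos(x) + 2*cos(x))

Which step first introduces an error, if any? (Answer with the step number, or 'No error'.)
Step 3

Step 3 is incorrect due to a wrong trig function.
The step shows: x*(x*cos(x) + 2*cos(x))
The correct value should be: x*(x*cos(x) + 2*sin(x))

Explanation: sin(x) was incorrectly written as cos(x): the term x*(x*cos(x) + 2*sin(x)) was incorrectly written as x*(x*cos(x) + 2*cos(x))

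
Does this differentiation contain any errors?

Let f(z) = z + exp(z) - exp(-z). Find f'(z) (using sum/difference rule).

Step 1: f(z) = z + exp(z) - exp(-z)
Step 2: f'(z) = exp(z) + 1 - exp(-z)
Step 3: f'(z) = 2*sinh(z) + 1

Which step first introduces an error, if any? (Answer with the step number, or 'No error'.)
Step 2

Step 2 is incorrect due to a sign flip.
The step shows: exp(z) + 1 - exp(-z)
The correct value should be: exp(z) + 1 + exp(-z)

Explanation: The sign of one term was flipped: the term exp(-z) was incorrectly written as -exp(-z)
The later steps are derived from this incorrect expression, so the error originates in Step 2.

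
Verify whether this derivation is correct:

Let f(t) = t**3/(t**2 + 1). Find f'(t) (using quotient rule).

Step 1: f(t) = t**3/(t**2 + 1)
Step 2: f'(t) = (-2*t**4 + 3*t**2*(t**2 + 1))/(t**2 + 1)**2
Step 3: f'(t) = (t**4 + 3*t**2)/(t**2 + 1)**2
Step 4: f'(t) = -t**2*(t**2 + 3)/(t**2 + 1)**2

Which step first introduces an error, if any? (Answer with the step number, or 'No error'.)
Step 4

Step 4 is incorrect due to a sign flip.
The step shows: -t**2*(t**2 + 3)/(t**2 + 1)**2
The correct value should be: t**2*(t**2 + 3)/(t**2 + 1)**2

Explanation: The sign of the whole expression was flipped: the term t**2*(t**2 + 3)/(t**2 + 1)**2 was incorrectly written as -t**2*(t**2 + 3)/(t**2 + 1)**2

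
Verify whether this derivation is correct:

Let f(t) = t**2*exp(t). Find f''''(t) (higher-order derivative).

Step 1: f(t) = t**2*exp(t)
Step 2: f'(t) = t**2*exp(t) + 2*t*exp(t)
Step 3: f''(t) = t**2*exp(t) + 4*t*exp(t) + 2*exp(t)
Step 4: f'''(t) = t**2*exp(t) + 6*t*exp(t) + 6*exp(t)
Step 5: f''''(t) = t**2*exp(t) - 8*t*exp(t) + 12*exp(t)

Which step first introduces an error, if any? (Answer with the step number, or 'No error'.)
Step 5

Step 5 is incorrect due to a sign flip.
The step shows: t**2*exp(t) - 8*t*exp(t) + 12*exp(t)
The correct value should be: t**2*exp(t) + 8*t*exp(t) + 12*exp(t)

Explanation: The sign of one term was flipped: the term 8*t*exp(t) was incorrectly written as -8*t*exp(t)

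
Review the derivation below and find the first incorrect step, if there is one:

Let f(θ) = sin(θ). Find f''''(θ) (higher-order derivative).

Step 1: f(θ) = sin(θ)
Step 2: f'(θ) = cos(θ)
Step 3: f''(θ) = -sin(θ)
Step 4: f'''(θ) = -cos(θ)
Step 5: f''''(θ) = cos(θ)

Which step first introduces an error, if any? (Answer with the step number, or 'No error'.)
Step 5

Step 5 is incorrect due to a wrong trig function.
The step shows: cos(θ)
The correct value should be: sin(θ)

Explanation: sin(θ) was incorrectly written as cos(θ): the term sin(θ) was incorrectly written as cos(θ)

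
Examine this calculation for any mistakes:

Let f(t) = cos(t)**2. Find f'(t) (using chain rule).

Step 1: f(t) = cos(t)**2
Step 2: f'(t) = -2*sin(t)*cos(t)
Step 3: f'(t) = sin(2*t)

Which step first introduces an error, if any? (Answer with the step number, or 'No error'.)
Step 3

Step 3 is incorrect due to a sign flip.
The step shows: sin(2*t)
The correct value should be: -sin(2*t)

Explanation: The sign of the whole expression was flipped: the term -sin(2*t) was incorrectly written as sin(2*t)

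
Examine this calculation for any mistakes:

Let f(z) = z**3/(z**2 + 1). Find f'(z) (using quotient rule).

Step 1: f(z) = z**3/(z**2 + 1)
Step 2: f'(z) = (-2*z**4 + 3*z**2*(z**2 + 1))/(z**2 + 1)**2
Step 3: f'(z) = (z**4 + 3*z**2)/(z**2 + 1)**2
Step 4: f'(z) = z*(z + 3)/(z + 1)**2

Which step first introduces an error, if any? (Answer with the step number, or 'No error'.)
Step 4

Step 4 is incorrect due to a wrong exponent.
The step shows: z*(z + 3)/(z + 1)**2
The correct value should be: z**2*(z**2 + 3)/(z**2 + 1)**2

Explanation: The exponent 2 on z was incorrectly written as 1: the term z**2*(z**2 + 3)/(z**2 + 1)**2 was incorrectly written as z*(z + 3)/(z + 1)**2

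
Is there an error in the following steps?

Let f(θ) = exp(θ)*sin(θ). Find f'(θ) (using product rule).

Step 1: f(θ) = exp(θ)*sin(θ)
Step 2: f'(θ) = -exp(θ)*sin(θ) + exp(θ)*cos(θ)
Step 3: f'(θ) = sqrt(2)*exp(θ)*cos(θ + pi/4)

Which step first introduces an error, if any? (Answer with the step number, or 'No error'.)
Step 2

Step 2 is incorrect due to a sign flip.
The step shows: -exp(θ)*sin(θ) + exp(θ)*cos(θ)
The correct value should be: exp(θ)*sin(θ) + exp(θ)*cos(θ)

Explanation: The sign of one term was flipped: the term exp(θ)*sin(θ) was incorrectly written as -exp(θ)*sin(θ)
The later steps are derived from this incorrect expression, so the error originates in Step 2.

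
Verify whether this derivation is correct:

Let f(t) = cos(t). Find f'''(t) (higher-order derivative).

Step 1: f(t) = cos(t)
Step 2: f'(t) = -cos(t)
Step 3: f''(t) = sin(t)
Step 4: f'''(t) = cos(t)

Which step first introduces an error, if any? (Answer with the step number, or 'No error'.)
Step 2

Step 2 is incorrect due to a wrong trig function.
The step shows: -cos(t)
The correct value should be: -sin(t)

Explanation: sin(t) was incorrectly written as cos(t): the term -sin(t) was incorrectly written as -cos(t)
The later steps are derived from this incorrect expression, so the error originates in Step 2.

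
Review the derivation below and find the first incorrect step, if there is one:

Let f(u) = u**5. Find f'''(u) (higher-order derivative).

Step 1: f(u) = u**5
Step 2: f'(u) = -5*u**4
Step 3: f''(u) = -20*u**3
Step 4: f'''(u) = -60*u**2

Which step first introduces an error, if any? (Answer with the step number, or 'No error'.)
Step 2

Step 2 is incorrect due to a sign flip.
The step shows: -5*u**4
The correct value should be: 5*u**4

Explanation: The sign of the whole expression was flipped: the term 5*u**4 was incorrectly written as -5*u**4
The later steps are derived from this incorrect expression, so the error originates in Step 2.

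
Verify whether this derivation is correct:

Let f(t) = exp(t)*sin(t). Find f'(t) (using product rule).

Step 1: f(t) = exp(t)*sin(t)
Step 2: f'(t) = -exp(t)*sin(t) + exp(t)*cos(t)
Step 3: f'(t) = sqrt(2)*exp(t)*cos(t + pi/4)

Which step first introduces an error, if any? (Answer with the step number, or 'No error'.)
Step 2

Step 2 is incorrect due to a sign flip.
The step shows: -exp(t)*sin(t) + exp(t)*cos(t)
The correct value should be: exp(t)*sin(t) + exp(t)*cos(t)

Explanation: The sign of one term was flipped: the term exp(t)*sin(t) was incorrectly written as -exp(t)*sin(t)
The later steps are derived from this incorrect expression, so the error originates in Step 2.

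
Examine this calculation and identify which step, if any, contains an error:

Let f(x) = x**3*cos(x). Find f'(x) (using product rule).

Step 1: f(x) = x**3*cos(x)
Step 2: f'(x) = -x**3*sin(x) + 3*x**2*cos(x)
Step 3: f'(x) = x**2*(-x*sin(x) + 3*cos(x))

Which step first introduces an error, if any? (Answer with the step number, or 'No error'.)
No error

All steps in this derivation are correct.
The final answer f'(x) = x**2*(-x*sin(x) + 3*cos(x)) is valid.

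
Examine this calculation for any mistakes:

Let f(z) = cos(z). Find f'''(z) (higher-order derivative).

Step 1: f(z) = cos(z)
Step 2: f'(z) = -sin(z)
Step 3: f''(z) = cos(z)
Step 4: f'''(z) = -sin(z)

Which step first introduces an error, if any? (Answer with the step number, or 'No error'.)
Step 3

Step 3 is incorrect due to a sign flip.
The step shows: cos(z)
The correct value should be: -cos(z)

Explanation: The sign of the whole expression was flipped: the term -cos(z) was incorrectly written as cos(z)
The later steps are derived from this incorrect expression, so the error originates in Step 3.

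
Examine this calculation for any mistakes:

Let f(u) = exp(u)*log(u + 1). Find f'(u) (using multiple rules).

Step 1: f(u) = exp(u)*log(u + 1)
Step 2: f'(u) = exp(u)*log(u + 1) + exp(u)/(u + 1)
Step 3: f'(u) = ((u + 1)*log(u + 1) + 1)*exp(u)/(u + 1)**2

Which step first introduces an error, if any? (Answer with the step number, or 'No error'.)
Step 3

Step 3 is incorrect due to a wrong exponent.
The step shows: ((u + 1)*log(u + 1) + 1)*exp(u)/(u + 1)**2
The correct value should be: ((u + 1)*log(u + 1) + 1)*exp(u)/(u + 1)

Explanation: The exponent -1 on u + 1 was incorrectly written as -2: the term ((u + 1)*log(u + 1) + 1)*exp(u)/(u + 1) was incorrectly written as ((u + 1)*log(u + 1) + 1)*exp(u)/(u + 1)**2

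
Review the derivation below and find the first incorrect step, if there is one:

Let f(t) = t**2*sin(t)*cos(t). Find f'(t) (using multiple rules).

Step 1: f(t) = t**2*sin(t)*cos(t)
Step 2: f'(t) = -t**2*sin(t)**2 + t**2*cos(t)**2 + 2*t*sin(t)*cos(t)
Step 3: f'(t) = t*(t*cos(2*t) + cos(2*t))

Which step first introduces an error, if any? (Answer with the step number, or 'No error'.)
Step 3

Step 3 is incorrect due to a wrong trig function.
The step shows: t*(t*cos(2*t) + cos(2*t))
The correct value should be: t*(t*cos(2*t) + sin(2*t))

Explanation: sin(2*t) was incorrectly written as cos(2*t): the term t*(t*cos(2*t) + sin(2*t)) was incorrectly written as t*(t*cos(2*t) + cos(2*t))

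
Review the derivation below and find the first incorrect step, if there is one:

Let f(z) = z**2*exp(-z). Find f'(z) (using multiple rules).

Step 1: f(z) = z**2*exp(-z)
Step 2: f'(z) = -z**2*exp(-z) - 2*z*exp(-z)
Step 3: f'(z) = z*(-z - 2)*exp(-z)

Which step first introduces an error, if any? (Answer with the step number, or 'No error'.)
Step 2

Step 2 is incorrect due to a sign flip.
The step shows: -z**2*exp(-z) - 2*z*exp(-z)
The correct value should be: -z**2*exp(-z) + 2*z*exp(-z)

Explanation: The sign of one term was flipped: the term 2*z*exp(-z) was incorrectly written as -2*z*exp(-z)
The later steps are derived from this incorrect expression, so the error originates in Step 2.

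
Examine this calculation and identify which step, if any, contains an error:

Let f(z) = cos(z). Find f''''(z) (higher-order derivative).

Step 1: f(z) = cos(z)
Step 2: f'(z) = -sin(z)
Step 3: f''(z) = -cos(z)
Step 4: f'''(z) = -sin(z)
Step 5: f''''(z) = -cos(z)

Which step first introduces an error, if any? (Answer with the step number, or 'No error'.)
Step 4

Step 4 is incorrect due to a sign flip.
The step shows: -sin(z)
The correct value should be: sin(z)

Explanation: The sign of the whole expression was flipped: the term sin(z) was incorrectly written as -sin(z)
The later steps are derived from this incorrect expression, so the error originates in Step 4.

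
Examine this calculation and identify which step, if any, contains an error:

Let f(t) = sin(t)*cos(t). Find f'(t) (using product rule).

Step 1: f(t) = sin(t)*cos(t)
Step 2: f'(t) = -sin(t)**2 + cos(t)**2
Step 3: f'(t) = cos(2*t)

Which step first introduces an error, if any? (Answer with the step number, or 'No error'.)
No error

All steps in this derivation are correct.
The final answer f'(t) = cos(2*t) is valid.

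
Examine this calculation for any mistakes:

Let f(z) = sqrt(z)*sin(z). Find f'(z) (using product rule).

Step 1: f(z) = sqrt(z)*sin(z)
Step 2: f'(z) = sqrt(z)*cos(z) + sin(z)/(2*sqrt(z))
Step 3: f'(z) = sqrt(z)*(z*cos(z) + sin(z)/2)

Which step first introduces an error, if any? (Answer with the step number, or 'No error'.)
Step 3

Step 3 is incorrect due to a wrong exponent.
The step shows: sqrt(z)*(z*cos(z) + sin(z)/2)
The correct value should be: (z*cos(z) + sin(z)/2)/sqrt(z)

Explanation: The exponent -1/2 on z was incorrectly written as 1/2: the term (z*cos(z) + sin(z)/2)/sqrt(z) was incorrectly written as sqrt(z)*(z*cos(z) + sin(z)/2)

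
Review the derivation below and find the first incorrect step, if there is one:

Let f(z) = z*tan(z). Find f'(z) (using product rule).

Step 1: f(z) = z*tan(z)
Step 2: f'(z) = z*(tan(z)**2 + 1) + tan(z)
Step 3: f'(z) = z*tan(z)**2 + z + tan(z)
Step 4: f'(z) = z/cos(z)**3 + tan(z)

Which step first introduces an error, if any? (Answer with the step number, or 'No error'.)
Step 4

Step 4 is incorrect due to a wrong exponent.
The step shows: z/cos(z)**3 + tan(z)
The correct value should be: z/cos(z)**2 + tan(z)

Explanation: The exponent -2 on cos(z) was incorrectly written as -3: the term z/cos(z)**2 was incorrectly written as z/cos(z)**3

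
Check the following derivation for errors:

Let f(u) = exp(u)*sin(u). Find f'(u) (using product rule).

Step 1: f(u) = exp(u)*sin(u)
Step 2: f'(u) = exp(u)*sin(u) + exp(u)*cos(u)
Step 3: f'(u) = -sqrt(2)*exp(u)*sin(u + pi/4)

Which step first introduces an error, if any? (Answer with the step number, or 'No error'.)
Step 3

Step 3 is incorrect due to a sign flip.
The step shows: -sqrt(2)*exp(u)*sin(u + pi/4)
The correct value should be: sqrt(2)*exp(u)*sin(u + pi/4)

Explanation: The sign of the whole expression was flipped: the term sqrt(2)*exp(u)*sin(u + pi/4) was incorrectly written as -sqrt(2)*exp(u)*sin(u + pi/4)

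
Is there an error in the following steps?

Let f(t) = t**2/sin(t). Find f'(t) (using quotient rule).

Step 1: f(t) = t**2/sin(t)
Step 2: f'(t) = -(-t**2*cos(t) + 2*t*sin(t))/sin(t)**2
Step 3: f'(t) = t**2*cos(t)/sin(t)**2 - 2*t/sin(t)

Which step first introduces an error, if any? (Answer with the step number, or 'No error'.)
Step 2

Step 2 is incorrect due to a sign flip.
The step shows: -(-t**2*cos(t) + 2*t*sin(t))/sin(t)**2
The correct value should be: (-t**2*cos(t) + 2*t*sin(t))/sin(t)**2

Explanation: The sign of the whole expression was flipped: the term (-t**2*cos(t) + 2*t*sin(t))/sin(t)**2 was incorrectly written as -(-t**2*cos(t) + 2*t*sin(t))/sin(t)**2
The later steps are derived from this incorrect expression, so the error originates in Step 2.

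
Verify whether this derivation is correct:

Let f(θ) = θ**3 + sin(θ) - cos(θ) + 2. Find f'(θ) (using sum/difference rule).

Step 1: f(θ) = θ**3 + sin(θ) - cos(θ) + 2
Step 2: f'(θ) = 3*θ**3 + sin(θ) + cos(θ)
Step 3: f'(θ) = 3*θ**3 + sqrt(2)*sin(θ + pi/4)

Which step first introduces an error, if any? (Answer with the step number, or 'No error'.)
Step 2

Step 2 is incorrect due to a wrong exponent.
The step shows: 3*θ**3 + sin(θ) + cos(θ)
The correct value should be: 3*θ**2 + sin(θ) + cos(θ)

Explanation: The exponent 2 on θ was incorrectly written as 3: the term 3*θ**2 was incorrectly written as 3*θ**3
The later steps are derived from this incorrect expression, so the error originates in Step 2.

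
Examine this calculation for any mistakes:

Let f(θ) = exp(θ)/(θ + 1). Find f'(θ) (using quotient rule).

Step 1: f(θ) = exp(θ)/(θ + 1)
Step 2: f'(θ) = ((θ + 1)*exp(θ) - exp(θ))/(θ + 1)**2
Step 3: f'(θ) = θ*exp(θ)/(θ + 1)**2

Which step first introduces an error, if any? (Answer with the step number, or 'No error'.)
No error

All steps in this derivation are correct.
The final answer f'(θ) = θ*exp(θ)/(θ + 1)**2 is valid.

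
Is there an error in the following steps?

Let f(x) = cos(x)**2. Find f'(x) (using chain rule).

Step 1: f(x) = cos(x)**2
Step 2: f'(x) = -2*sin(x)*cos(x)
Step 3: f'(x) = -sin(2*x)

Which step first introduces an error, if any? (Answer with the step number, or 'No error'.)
No error

All steps in this derivation are correct.
The final answer f'(x) = -sin(2*x) is valid.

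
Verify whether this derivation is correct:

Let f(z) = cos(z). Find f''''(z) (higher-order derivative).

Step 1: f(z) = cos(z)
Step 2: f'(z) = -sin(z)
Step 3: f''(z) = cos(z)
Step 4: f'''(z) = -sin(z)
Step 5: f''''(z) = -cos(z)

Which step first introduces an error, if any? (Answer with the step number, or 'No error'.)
Step 3

Step 3 is incorrect due to a sign flip.
The step shows: cos(z)
The correct value should be: -cos(z)

Explanation: The sign of the whole expression was flipped: the term -cos(z) was incorrectly written as cos(z)
The later steps are derived from this incorrect expression, so the error originates in Step 3.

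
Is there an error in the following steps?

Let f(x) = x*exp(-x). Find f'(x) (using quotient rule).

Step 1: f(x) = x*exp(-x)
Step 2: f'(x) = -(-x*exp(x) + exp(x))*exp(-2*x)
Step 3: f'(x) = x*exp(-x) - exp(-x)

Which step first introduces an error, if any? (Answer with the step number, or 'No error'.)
Step 2

Step 2 is incorrect due to a sign flip.
The step shows: -(-x*exp(x) + exp(x))*exp(-2*x)
The correct value should be: (-x*exp(x) + exp(x))*exp(-2*x)

Explanation: The sign of the whole expression was flipped: the term (-x*exp(x) + exp(x))*exp(-2*x) was incorrectly written as -(-x*exp(x) + exp(x))*exp(-2*x)
The later steps are derived from this incorrect expression, so the error originates in Step 2.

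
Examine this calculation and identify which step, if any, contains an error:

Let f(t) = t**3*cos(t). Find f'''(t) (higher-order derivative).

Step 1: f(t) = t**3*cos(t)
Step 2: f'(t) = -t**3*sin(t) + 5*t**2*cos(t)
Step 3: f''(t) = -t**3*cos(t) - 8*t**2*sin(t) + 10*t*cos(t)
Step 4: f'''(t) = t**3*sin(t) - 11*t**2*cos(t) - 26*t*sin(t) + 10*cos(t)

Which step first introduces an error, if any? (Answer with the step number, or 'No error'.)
Step 2

Step 2 is incorrect due to a wrong coefficient.
The step shows: -t**3*sin(t) + 5*t**2*cos(t)
The correct value should be: -t**3*sin(t) + 3*t**2*cos(t)

Explanation: The coefficient 3 was incorrectly written as 5: the term 3*t**2*cos(t) was incorrectly written as 5*t**2*cos(t)
The later steps are derived from this incorrect expression, so the error originates in Step 2.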